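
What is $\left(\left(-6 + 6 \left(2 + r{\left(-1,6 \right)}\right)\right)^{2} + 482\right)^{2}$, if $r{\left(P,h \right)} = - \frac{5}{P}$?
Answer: $3161284$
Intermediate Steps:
$\left(\left(-6 + 6 \left(2 + r{\left(-1,6 \right)}\right)\right)^{2} + 482\right)^{2} = \left(\left(-6 + 6 \left(2 - \frac{5}{-1}\right)\right)^{2} + 482\right)^{2} = \left(\left(-6 + 6 \left(2 - -5\right)\right)^{2} + 482\right)^{2} = \left(\left(-6 + 6 \left(2 + 5\right)\right)^{2} + 482\right)^{2} = \left(\left(-6 + 6 \cdot 7\right)^{2} + 482\right)^{2} = \left(\left(-6 + 42\right)^{2} + 482\right)^{2} = \left(36^{2} + 482\right)^{2} = \left(1296 + 482\right)^{2} = 1778^{2} = 3161284$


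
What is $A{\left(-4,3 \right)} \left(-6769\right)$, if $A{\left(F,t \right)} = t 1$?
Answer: $-20307$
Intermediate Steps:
$A{\left(F,t \right)} = t$
$A{\left(-4,3 \right)} \left(-6769\right) = 3 \left(-6769\right) = -20307$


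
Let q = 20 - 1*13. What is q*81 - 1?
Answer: 566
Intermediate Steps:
q = 7 (q = 20 - 13 = 7)
q*81 - 1 = 7*81 - 1 = 567 - 1 = 566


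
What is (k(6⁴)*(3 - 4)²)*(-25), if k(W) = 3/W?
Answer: -25/432 ≈ -0.057870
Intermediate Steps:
(k(6⁴)*(3 - 4)²)*(-25) = ((3/(6⁴))*(3 - 4)²)*(-25) = ((3/1296)*(-1)²)*(-25) = ((3*(1/1296))*1)*(-25) = ((1/432)*1)*(-25) = (1/432)*(-25) = -25/432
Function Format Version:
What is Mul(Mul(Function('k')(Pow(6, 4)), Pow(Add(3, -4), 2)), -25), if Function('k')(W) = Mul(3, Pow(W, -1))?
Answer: Rational(-25, 432) ≈ -0.057870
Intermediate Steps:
Mul(Mul(Function('k')(Pow(6, 4)), Pow(Add(3, -4), 2)), -25) = Mul(Mul(Mul(3, Pow(Pow(6, 4), -1)), Pow(Add(3, -4), 2)), -25) = Mul(Mul(Mul(3, Pow(1296, -1)), Pow(-1, 2)), -25) = Mul(Mul(Mul(3, Rational(1, 1296)), 1), -25) = Mul(Mul(Rational(1, 432), 1), -25) = Mul(Rational(1, 432), -25) = Rational(-25, 432)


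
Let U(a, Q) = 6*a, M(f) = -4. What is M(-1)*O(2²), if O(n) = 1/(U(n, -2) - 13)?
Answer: -4/11 ≈ -0.36364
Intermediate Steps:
O(n) = 1/(-13 + 6*n) (O(n) = 1/(6*n - 13) = 1/(-13 + 6*n))
M(-1)*O(2²) = -4/(-13 + 6*2²) = -4/(-13 + 6*4) = -4/(-13 + 24) = -4/11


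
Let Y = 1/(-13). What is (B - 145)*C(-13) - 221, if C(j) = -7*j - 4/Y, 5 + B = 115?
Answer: -5226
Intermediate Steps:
B = 110 (B = -5 + 115 = 110)
Y = -1/13 ≈ -0.076923
C(j) = 52 - 7*j (C(j) = -7*j - 4/(-1/13) = -7*j - 4*(-13) = -7*j + 52 = 52 - 7*j)
(B - 145)*C(-13) - 221 = (110 - 145)*(52 - 7*(-13)) - 221 = -35*(52 + 91) - 221 = -35*143 - 221 = -5005 - 221 = -5226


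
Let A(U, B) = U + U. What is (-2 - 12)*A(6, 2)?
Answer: -168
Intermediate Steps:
A(U, B) = 2*U
(-2 - 12)*A(6, 2) = (-2 - 12)*(2*6) = -14*12 = -168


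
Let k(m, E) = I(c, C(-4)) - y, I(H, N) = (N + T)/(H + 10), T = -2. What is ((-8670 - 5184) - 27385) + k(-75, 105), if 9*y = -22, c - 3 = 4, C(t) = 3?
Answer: -6309184/153 ≈ -41237.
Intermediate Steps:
c = 7 (c = 3 + 4 = 7)
y = -22/9 (y = (⅑)*(-22) = -22/9 ≈ -2.4444)
I(H, N) = (-2 + N)/(10 + H) (I(H, N) = (N - 2)/(H + 10) = (-2 + N)/(10 + H))
k(m, E) = 383/153 (k(m, E) = (-2 + 3)/(10 + 7) - 1*(-22/9) = 1/17 + 22/9 = 383/153)
((-8670 - 5184) - 27385) + k(-75, 105) = ((-8670 - 5184) - 27385) + 383/153 = (-13854 - 27385) + 383/153 = -41239 + 383/153 = -6309184/153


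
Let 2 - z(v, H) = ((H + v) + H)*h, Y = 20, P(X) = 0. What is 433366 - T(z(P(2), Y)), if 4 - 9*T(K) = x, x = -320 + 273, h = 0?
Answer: 1300081/3 ≈ 4.3336e+5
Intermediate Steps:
z(v, H) = 2 (z(v, H) = 2 - ((H + v) + H)*0 = 2 - (v + 2*H)*0 = 2 - 1*0 = 2 + 0 = 2)
x = -47
T(K) = 17/3 (T(K) = 4/9 - 1/9*(-47) = 4/9 + 47/9 = 17/3)
433366 - T(z(P(2), Y)) = 433366 - 1*17/3 = 433366 - 17/3 = 1300081/3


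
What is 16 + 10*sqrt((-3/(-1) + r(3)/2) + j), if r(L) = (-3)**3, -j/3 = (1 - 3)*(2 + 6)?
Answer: 16 + 25*sqrt(6) ≈ 77.237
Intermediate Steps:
j = 48 (j = -3*(1 - 3)*(2 + 6) = -(-6)*8 = -3*(-16) = 48)
r(L) = -27
16 + 10*sqrt((-3/(-1) + r(3)/2) + j) = 16 + 10*sqrt((-3/(-1) - 27/2) + 48) = 16 + 10*sqrt((-3*(-1) - 27*1/2) + 48) = 16 + 10*sqrt((3 - 27/2) + 48) = 16 + 10*sqrt(-21/2 + 48) = 16 + 10*sqrt(75/2) = 16 + 10*(5*sqrt(6)/2) = 16 + 25*sqrt(6)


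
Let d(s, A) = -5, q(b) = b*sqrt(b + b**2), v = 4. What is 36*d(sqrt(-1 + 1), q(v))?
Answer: -180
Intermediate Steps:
36*d(sqrt(-1 + 1), q(v)) = 36*(-5) = -180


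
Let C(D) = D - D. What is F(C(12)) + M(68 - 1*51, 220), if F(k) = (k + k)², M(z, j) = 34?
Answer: 34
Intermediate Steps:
C(D) = 0
F(k) = 4*k² (F(k) = (2*k)² = 4*k²)
F(C(12)) + M(68 - 1*51, 220) = 4*0² + 34 = 4*0 + 34 = 0 + 34 = 34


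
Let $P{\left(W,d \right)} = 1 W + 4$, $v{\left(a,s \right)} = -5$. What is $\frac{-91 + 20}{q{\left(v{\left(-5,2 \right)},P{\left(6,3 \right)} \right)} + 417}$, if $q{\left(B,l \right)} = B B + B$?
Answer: $- \frac{71}{437} \approx -0.16247$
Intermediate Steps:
$P{\left(W,d \right)} = 4 + W$ ($P{\left(W,d \right)} = W + 4 = 4 + W$)
$q{\left(B,l \right)} = B + B^{2}$ ($q{\left(B,l \right)} = B^{2} + B = B + B^{2}$)
$\frac{-91 + 20}{q{\left(v{\left(-5,2 \right)},P{\left(6,3 \right)} \right)} + 417} = \frac{-91 + 20}{- 5 \left(1 - 5\right) + 417} = - \frac{71}{\left(-5\right) \left(-4\right) + 417} = - \frac{71}{20 + 417} = - \frac{71}{437}$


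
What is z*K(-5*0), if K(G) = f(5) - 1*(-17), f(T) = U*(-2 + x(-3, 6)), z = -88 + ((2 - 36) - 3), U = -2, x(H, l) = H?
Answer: -3375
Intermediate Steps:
z = -125 (z = -88 + (-34 - 3) = -88 - 37 = -125)
f(T) = 10 (f(T) = -2*(-2 - 3) = -2*(-5) = 10)
K(G) = 27 (K(G) = 10 - 1*(-17) = 10 + 17 = 27)
z*K(-5*0) = -125*27 = -3375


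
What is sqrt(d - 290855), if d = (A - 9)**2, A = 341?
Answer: I*sqrt(180631) ≈ 425.01*I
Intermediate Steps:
d = 110224 (d = (341 - 9)**2 = 332**2 = 110224)
sqrt(d - 290855) = sqrt(110224 - 290855) = sqrt(-180631) = I*sqrt(180631)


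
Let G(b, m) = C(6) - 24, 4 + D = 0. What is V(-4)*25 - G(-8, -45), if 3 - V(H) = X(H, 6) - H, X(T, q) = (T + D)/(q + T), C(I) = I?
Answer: 93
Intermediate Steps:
D = -4 (D = -4 + 0 = -4)
X(T, q) = (-4 + T)/(T + q) (X(T, q) = (T - 4)/(q + T) = (-4 + T)/(T + q))
V(H) = 3 + H - (-4 + H)/(6 + H) (V(H) = 3 - ((-4 + H)/(H + 6) - H) = 3 - ((-4 + H)/(6 + H) - H) = 3 - (-H + (-4 + H)/(6 + H)) = 3 + (H - (-4 + H)/(6 + H)) = 3 + H - (-4 + H)/(6 + H))
G(b, m) = -18 (G(b, m) = 6 - 24 = -18)
V(-4)*25 - G(-8, -45) = ((22 + (-4)**2 + 8*(-4))/(6 - 4))*25 - 1*(-18) = ((22 + 16 - 32)/2)*25 + 18 = ((1/2)*6)*25 + 18 = 3*25 + 18 = 75 + 18 = 93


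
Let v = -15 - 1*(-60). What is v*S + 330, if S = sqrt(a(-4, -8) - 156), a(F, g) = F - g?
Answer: 330 + 90*I*sqrt(38) ≈ 330.0 + 554.8*I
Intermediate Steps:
S = 2*I*sqrt(38) (S = sqrt((-4 - 1*(-8)) - 156) = sqrt((-4 + 8) - 156) = sqrt(4 - 156) = sqrt(-152) = 2*I*sqrt(38) ≈ 12.329*I)
v = 45 (v = -15 + 60 = 45)
v*S + 330 = 45*(2*I*sqrt(38)) + 330 = 90*I*sqrt(38) + 330 = 330 + 90*I*sqrt(38)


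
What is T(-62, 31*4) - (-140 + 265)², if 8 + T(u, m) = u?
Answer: -15695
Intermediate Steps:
T(u, m) = -8 + u
T(-62, 31*4) - (-140 + 265)² = (-8 - 62) - (-140 + 265)² = -70 - 1*125² = -70 - 1*15625 = -70 - 15625 = -15695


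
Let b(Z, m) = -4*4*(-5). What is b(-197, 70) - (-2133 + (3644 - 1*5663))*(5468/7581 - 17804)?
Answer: -186793649744/2527 ≈ -7.3919e+7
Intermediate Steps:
b(Z, m) = 80 (b(Z, m) = -16*(-5) = 80)
b(-197, 70) - (-2133 + (3644 - 1*5663))*(5468/7581 - 17804) = 80 - (-2133 + (3644 - 1*5663))*(5468/7581 - 17804) = 80 - (-2133 + (3644 - 5663))*(5468*(1/7581) - 17804) = 80 - (-2133 - 2019)*(5468/7581 - 17804) = 80 - (-4152)*(-134966656)/7581 = 80 - 1*186793851904/2527 = 80 - 186793851904/2527 = -186793649744/2527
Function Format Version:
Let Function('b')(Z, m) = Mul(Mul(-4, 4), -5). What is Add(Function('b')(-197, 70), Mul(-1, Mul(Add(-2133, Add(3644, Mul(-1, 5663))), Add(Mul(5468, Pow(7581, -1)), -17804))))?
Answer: Rational(-186793649744, 2527) ≈ -7.3919e+7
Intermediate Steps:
Function('b')(Z, m) = 80 (Function('b')(Z, m) = Mul(-16, -5) = 80)
Add(Function('b')(-197, 70), Mul(-1, Mul(Add(-2133, Add(3644, Mul(-1, 5663))), Add(Mul(5468, Pow(7581, -1)), -17804)))) = Add(80, Mul(-1, Mul(Add(-2133, Add(3644, Mul(-1, 5663))), Add(Mul(5468, Pow(7581, -1)), -17804)))) = Add(80, Mul(-1, Mul(Add(-2133, Add(3644, -5663)), Add(Mul(5468, Rational(1, 7581)), -17804)))) = Add(80, Mul(-1, Mul(Add(-2133, -2019), Add(Rational(5468, 7581), -17804)))) = Add(80, Mul(-1, Mul(-4152, Rational(-134966656, 7581)))) = Add(80, Mul(-1, Rational(186793851904, 2527))) = Add(80, Rational(-186793851904, 2527)) = Rational(-186793649744, 2527)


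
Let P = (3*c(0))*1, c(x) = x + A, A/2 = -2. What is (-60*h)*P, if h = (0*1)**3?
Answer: 0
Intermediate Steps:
A = -4 (A = 2*(-2) = -4)
c(x) = -4 + x (c(x) = x - 4 = -4 + x)
P = -12 (P = (3*(-4 + 0))*1 = (3*(-4))*1 = -12*1 = -12)
h = 0 (h = 0**3 = 0)
(-60*h)*P = -60*0*(-12) = 0*(-12) = 0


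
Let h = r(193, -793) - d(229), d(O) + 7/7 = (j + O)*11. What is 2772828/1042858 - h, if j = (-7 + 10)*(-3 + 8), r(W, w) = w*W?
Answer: 81204567442/521429 ≈ 1.5573e+5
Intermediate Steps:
r(W, w) = W*w
j = 15 (j = 3*5 = 15)
d(O) = 164 + 11*O (d(O) = -1 + (15 + O)*11 = -1 + (165 + 11*O) = 164 + 11*O)
h = -155732 (h = 193*(-793) - (164 + 11*229) = -153049 - (164 + 2519) = -153049 - 1*2683 = -153049 - 2683 = -155732)
2772828/1042858 - h = 2772828/1042858 - 1*(-155732) = 2772828*(1/1042858) + 155732 = 1386414/521429 + 155732 = 81204567442/521429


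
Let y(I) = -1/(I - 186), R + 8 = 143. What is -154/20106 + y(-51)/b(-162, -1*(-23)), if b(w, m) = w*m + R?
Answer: -7282468/950641839 ≈ -0.0076606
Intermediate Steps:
R = 135 (R = -8 + 143 = 135)
y(I) = -1/(-186 + I)
b(w, m) = 135 + m*w (b(w, m) = w*m + 135 = m*w + 135 = 135 + m*w)
-154/20106 + y(-51)/b(-162, -1*(-23)) = -154/20106 + (-1/(-186 - 51))/(135 - 1*(-23)*(-162)) = -154*1/20106 + (-1/(-237))/(135 + 23*(-162)) = -77/10053 + (-1*(-1/237))/(135 - 3726) = -77/10053 + (1/237)/(-3591) = -77/10053 + (1/237)*(-1/3591) = -77/10053 - 1/851067 = -7282468/950641839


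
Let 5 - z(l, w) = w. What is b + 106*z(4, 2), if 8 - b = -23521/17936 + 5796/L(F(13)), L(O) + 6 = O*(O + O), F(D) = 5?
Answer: 38587963/197296 ≈ 195.58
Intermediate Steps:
z(l, w) = 5 - w
L(O) = -6 + 2*O² (L(O) = -6 + O*(O + O) = -6 + O*(2*O) = -6 + 2*O²)
b = -24152165/197296 (b = 8 - (-23521/17936 + 5796/(-6 + 2*5²)) = 8 - (-23521*1/17936 + 5796/(-6 + 2*25)) = 8 - (-23521/17936 + 5796/(-6 + 50)) = 8 - (-23521/17936 + 5796/44) = 8 - (-23521/17936 + 5796*(1/44)) = 8 - (-23521/17936 + 1449/11) = 8 - 1*25730533/197296 = 8 - 25730533/197296 = -24152165/197296 ≈ -122.42)
b + 106*z(4, 2) = -24152165/197296 + 106*(5 - 1*2) = -24152165/197296 + 106*(5 - 2) = -24152165/197296 + 106*3 = -24152165/197296 + 318 = 38587963/197296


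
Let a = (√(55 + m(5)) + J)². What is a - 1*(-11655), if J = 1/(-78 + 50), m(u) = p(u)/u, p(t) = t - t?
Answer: 9180641/784 - √55/14 ≈ 11709.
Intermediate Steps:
p(t) = 0
m(u) = 0 (m(u) = 0/u = 0)
J = -1/28 (J = 1/(-28) = -1/28 ≈ -0.035714)
a = (-1/28 + √55)² (a = (√(55 + 0) - 1/28)² = (√55 - 1/28)² = (-1/28 + √55)² ≈ 54.472)
a - 1*(-11655) = (43121/784 - √55/14) - 1*(-11655) = (43121/784 - √55/14) + 11655 = 9180641/784 - √55/14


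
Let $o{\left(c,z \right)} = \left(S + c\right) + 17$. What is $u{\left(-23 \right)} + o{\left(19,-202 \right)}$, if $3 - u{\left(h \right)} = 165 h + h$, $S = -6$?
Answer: $3851$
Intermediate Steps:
$u{\left(h \right)} = 3 - 166 h$ ($u{\left(h \right)} = 3 - \left(165 h + h\right) = 3 - 166 h$)
$o{\left(c,z \right)} = 11 + c$ ($o{\left(c,z \right)} = \left(-6 + c\right) + 17 = 11 + c$)
$u{\left(-23 \right)} + o{\left(19,-202 \right)} = \left(3 - -3818\right) + \left(11 + 19\right) = \left(3 + 3818\right) + 30 = 3821 + 30 = 3851$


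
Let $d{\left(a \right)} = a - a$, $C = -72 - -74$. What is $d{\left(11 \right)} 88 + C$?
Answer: $2$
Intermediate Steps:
$C = 2$ ($C = -72 + 74 = 2$)
$d{\left(a \right)} = 0$
$d{\left(11 \right)} 88 + C = 0 \cdot 88 + 2 = 0 + 2 = 2$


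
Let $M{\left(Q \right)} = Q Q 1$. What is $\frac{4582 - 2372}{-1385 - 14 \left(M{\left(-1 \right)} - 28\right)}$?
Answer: $- \frac{2210}{1007} \approx -2.1946$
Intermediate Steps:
$M{\left(Q \right)} = Q^{2}$ ($M{\left(Q \right)} = Q^{2} \cdot 1 = Q^{2}$)
$\frac{4582 - 2372}{-1385 - 14 \left(M{\left(-1 \right)} - 28\right)} = \frac{4582 - 2372}{-1385 - 14 \left(\left(-1\right)^{2} - 28\right)} = \frac{2210}{-1385 - 14 \left(1 - 28\right)} = \frac{2210}{-1385 - -378} = \frac{2210}{-1385 + 378} = \frac{2210}{-1007} = 2210 \left(- \frac{1}{1007}\right) = - \frac{2210}{1007}$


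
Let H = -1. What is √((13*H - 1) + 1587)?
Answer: 11*√13 ≈ 39.661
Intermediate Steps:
√((13*H - 1) + 1587) = √((13*(-1) - 1) + 1587) = √((-13 - 1) + 1587) = √(-14 + 1587) = √1573 = 11*√13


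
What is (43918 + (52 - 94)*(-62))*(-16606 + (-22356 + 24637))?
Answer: -666427650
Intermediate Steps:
(43918 + (52 - 94)*(-62))*(-16606 + (-22356 + 24637)) = (43918 - 42*(-62))*(-16606 + 2281) = (43918 + 2604)*(-14325) = 46522*(-14325) = -666427650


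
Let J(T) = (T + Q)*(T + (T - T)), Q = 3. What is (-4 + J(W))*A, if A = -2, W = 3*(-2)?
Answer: -28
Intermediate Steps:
W = -6
J(T) = T*(3 + T) (J(T) = (T + 3)*(T + (T - T)) = (3 + T)*(T + 0) = (3 + T)*T = T*(3 + T))
(-4 + J(W))*A = (-4 - 6*(3 - 6))*(-2) = (-4 - 6*(-3))*(-2) = (-4 + 18)*(-2) = 14*(-2) = -28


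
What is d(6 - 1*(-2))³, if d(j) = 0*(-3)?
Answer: 0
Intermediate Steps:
d(j) = 0
d(6 - 1*(-2))³ = 0³ = 0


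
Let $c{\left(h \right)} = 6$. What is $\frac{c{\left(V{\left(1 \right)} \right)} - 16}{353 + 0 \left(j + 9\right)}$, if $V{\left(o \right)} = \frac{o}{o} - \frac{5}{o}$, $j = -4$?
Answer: $- \frac{10}{353} \approx -0.028329$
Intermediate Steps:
$V{\left(o \right)} = 1 - \frac{5}{o}$
$\frac{c{\left(V{\left(1 \right)} \right)} - 16}{353 + 0 \left(j + 9\right)} = \frac{6 - 16}{353 + 0 \left(-4 + 9\right)} = - \frac{10}{353 + 0 \cdot 5} = - \frac{10}{353 + 0} = - \frac{10}{353}$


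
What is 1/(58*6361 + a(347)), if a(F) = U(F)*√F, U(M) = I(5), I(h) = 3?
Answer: 368938/136115244721 - 3*√347/136115244721 ≈ 2.7101e-6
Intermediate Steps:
U(M) = 3
a(F) = 3*√F
1/(58*6361 + a(347)) = 1/(58*6361 + 3*√347) = 1/(368938 + 3*√347)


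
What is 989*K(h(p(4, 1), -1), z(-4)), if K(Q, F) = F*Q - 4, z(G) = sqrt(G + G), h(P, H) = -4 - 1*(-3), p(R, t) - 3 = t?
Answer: -3956 - 1978*I*sqrt(2) ≈ -3956.0 - 2797.3*I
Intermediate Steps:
p(R, t) = 3 + t
h(P, H) = -1 (h(P, H) = -4 + 3 = -1)
z(G) = sqrt(2)*sqrt(G) (z(G) = sqrt(2*G) = sqrt(2)*sqrt(G))
K(Q, F) = -4 + F*Q
989*K(h(p(4, 1), -1), z(-4)) = 989*(-4 + (sqrt(2)*sqrt(-4))*(-1)) = 989*(-4 + (sqrt(2)*(2*I))*(-1)) = 989*(-4 + (2*I*sqrt(2))*(-1)) = 989*(-4 - 2*I*sqrt(2)) = -3956 - 1978*I*sqrt(2)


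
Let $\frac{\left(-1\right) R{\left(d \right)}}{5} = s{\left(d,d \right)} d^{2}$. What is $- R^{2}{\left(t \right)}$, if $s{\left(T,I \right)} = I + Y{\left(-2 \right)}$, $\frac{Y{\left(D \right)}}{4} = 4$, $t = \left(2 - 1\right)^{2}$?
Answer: $-7225$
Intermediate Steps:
$t = 1$ ($t = 1^{2} = 1$)
$Y{\left(D \right)} = 16$ ($Y{\left(D \right)} = 4 \cdot 4 = 16$)
$s{\left(T,I \right)} = 16 + I$ ($s{\left(T,I \right)} = I + 16 = 16 + I$)
$R{\left(d \right)} = - 5 d^{2} \left(16 + d\right)$ ($R{\left(d \right)} = - 5 \left(16 + d\right) d^{2} = - 5 d^{2} \left(16 + d\right)$)
$- R^{2}{\left(t \right)} = - \left(5 \cdot 1^{2} \left(-16 - 1\right)\right)^{2} = - \left(5 \cdot 1 \left(-16 - 1\right)\right)^{2} = - \left(5 \cdot 1 \left(-17\right)\right)^{2} = - \left(-85\right)^{2} = \left(-1\right) 7225 = -7225$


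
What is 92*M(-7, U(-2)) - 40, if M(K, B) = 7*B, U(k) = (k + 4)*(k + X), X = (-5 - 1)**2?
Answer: 43752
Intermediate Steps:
X = 36 (X = (-6)**2 = 36)
U(k) = (4 + k)*(36 + k) (U(k) = (k + 4)*(k + 36) = (4 + k)*(36 + k))
92*M(-7, U(-2)) - 40 = 92*(7*(144 + (-2)**2 + 40*(-2))) - 40 = 92*(7*(144 + 4 - 80)) - 40 = 92*(7*68) - 40 = 92*476 - 40 = 43792 - 40 = 43752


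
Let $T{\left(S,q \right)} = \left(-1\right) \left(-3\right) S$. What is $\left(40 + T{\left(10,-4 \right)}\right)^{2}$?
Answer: $4900$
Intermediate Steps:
$T{\left(S,q \right)} = 3 S$
$\left(40 + T{\left(10,-4 \right)}\right)^{2} = \left(40 + 3 \cdot 10\right)^{2} = \left(40 + 30\right)^{2} = 70^{2} = 4900$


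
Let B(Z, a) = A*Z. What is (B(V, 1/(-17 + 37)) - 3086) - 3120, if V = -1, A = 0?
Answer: -6206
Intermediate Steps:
B(Z, a) = 0 (B(Z, a) = 0*Z = 0)
(B(V, 1/(-17 + 37)) - 3086) - 3120 = (0 - 3086) - 3120 = -3086 - 3120 = -6206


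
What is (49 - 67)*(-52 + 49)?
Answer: 54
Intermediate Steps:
(49 - 67)*(-52 + 49) = -18*(-3) = 54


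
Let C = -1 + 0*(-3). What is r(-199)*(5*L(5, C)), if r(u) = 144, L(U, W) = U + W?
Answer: 2880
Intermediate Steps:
C = -1 (C = -1 + 0 = -1)
r(-199)*(5*L(5, C)) = 144*(5*(5 - 1)) = 144*(5*4) = 144*20 = 2880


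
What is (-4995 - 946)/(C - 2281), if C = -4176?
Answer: 5941/6457 ≈ 0.92009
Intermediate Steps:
(-4995 - 946)/(C - 2281) = (-4995 - 946)/(-4176 - 2281) = -5941/(-6457) = -5941*(-1/6457) = 5941/6457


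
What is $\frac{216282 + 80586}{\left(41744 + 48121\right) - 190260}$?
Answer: $- \frac{98956}{33465} \approx -2.957$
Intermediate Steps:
$\frac{216282 + 80586}{\left(41744 + 48121\right) - 190260} = \frac{296868}{89865 - 190260} = \frac{296868}{-100395} = 296868 \left(- \frac{1}{100395}\right) = - \frac{98956}{33465}$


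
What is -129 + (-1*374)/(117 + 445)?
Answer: -36436/281 ≈ -129.67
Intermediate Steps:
-129 + (-1*374)/(117 + 445) = -129 - 374/562 = -129 + (1/562)*(-374) = -129 - 187/281 = -36436/281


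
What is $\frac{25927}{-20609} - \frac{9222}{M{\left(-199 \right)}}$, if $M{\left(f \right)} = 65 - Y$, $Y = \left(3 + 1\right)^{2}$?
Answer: $- \frac{191326621}{1009841} \approx -189.46$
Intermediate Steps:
$Y = 16$ ($Y = 4^{2} = 16$)
$M{\left(f \right)} = 49$ ($M{\left(f \right)} = 65 - 16 = 49$)
$\frac{25927}{-20609} - \frac{9222}{M{\left(-199 \right)}} = \frac{25927}{-20609} - \frac{9222}{49} = 25927 \left(- \frac{1}{20609}\right) - \frac{9222}{49} = - \frac{25927}{20609} - \frac{9222}{49} = - \frac{191326621}{1009841}$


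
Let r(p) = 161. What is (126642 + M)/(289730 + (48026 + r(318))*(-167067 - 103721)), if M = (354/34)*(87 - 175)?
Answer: -50889/5281402801 ≈ -9.6355e-6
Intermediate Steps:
M = -15576/17 (M = (354*(1/34))*(-88) = (177/17)*(-88) = -15576/17 ≈ -916.24)
(126642 + M)/(289730 + (48026 + r(318))*(-167067 - 103721)) = (126642 - 15576/17)/(289730 + (48026 + 161)*(-167067 - 103721)) = 2137338/(17*(289730 + 48187*(-270788))) = 2137338/(17*(289730 - 13048461356)) = (2137338/17)/(-13048171626) = (2137338/17)*(-1/13048171626) = -50889/5281402801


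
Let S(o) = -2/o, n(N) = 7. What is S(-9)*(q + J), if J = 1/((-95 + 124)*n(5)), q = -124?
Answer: -50342/1827 ≈ -27.554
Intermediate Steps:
J = 1/203 (J = 1/((-95 + 124)*7) = (⅐)/29 = (1/29)*(⅐) = 1/203 ≈ 0.0049261)
S(-9)*(q + J) = (-2/(-9))*(-124 + 1/203) = -2*(-⅑)*(-25171/203) = (2/9)*(-25171/203) = -50342/1827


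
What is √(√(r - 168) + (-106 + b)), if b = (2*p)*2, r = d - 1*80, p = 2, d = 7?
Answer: √(-98 + I*√241) ≈ 0.78166 + 9.9303*I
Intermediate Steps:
r = -73 (r = 7 - 1*80 = 7 - 80 = -73)
b = 8 (b = (2*2)*2 = 4*2 = 8)
√(√(r - 168) + (-106 + b)) = √(√(-73 - 168) + (-106 + 8)) = √(√(-241) - 98) = √(I*√241 - 98) = √(-98 + I*√241)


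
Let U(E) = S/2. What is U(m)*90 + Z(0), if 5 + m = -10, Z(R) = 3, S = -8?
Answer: -357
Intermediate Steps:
m = -15 (m = -5 - 10 = -15)
U(E) = -4 (U(E) = -8/2 = -8*½ = -4)
U(m)*90 + Z(0) = -4*90 + 3 = -360 + 3 = -357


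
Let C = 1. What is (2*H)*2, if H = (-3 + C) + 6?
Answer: 16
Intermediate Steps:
H = 4 (H = (-3 + 1) + 6 = -2 + 6 = 4)
(2*H)*2 = (2*4)*2 = 8*2 = 16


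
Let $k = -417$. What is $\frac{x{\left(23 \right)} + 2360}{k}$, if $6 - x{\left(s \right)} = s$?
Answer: $- \frac{781}{139} \approx -5.6187$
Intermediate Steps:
$x{\left(s \right)} = 6 - s$
$\frac{x{\left(23 \right)} + 2360}{k} = \frac{\left(6 - 23\right) + 2360}{-417} = \left(\left(6 - 23\right) + 2360\right) \left(- \frac{1}{417}\right) = \left(-17 + 2360\right) \left(- \frac{1}{417}\right) = 2343 \left(- \frac{1}{417}\right) = - \frac{781}{139}$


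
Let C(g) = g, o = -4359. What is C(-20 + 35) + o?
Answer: -4344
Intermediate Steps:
C(-20 + 35) + o = (-20 + 35) - 4359 = 15 - 4359 = -4344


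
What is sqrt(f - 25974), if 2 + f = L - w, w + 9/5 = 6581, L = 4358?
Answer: I*sqrt(704930)/5 ≈ 167.92*I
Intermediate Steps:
w = 32896/5 (w = -9/5 + 6581 = 32896/5 ≈ 6579.2)
f = -11116/5 (f = -2 + (4358 - 1*32896/5) = -2 + (4358 - 32896/5) = -2 - 11106/5 = -11116/5 ≈ -2223.2)
sqrt(f - 25974) = sqrt(-11116/5 - 25974) = sqrt(-140986/5) = I*sqrt(704930)/5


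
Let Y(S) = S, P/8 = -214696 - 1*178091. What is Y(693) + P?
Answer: -3141603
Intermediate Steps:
P = -3142296 (P = 8*(-214696 - 1*178091) = 8*(-214696 - 178091) = 8*(-392787) = -3142296)
Y(693) + P = 693 - 3142296 = -3141603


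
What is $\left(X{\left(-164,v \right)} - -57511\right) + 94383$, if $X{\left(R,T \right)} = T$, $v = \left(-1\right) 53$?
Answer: $151841$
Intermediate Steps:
$v = -53$
$\left(X{\left(-164,v \right)} - -57511\right) + 94383 = \left(-53 - -57511\right) + 94383 = \left(-53 + \left(-281 + 57792\right)\right) + 94383 = \left(-53 + 57511\right) + 94383 = 57458 + 94383 = 151841$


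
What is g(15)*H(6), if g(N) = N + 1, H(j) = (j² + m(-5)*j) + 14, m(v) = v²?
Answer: 3200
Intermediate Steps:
H(j) = 14 + j² + 25*j (H(j) = (j² + (-5)²*j) + 14 = (j² + 25*j) + 14 = 14 + j² + 25*j)
g(N) = 1 + N
g(15)*H(6) = (1 + 15)*(14 + 6² + 25*6) = 16*(14 + 36 + 150) = 16*200 = 3200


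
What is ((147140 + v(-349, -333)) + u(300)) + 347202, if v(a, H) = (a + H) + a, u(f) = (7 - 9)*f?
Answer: 492711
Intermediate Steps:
u(f) = -2*f
v(a, H) = H + 2*a (v(a, H) = (H + a) + a = H + 2*a)
((147140 + v(-349, -333)) + u(300)) + 347202 = ((147140 + (-333 + 2*(-349))) - 2*300) + 347202 = ((147140 + (-333 - 698)) - 600) + 347202 = ((147140 - 1031) - 600) + 347202 = (146109 - 600) + 347202 = 145509 + 347202 = 492711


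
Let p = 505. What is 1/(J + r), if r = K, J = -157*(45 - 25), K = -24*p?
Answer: -1/15260 ≈ -6.5531e-5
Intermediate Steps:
K = -12120 (K = -24*505 = -12120)
J = -3140 (J = -157*20 = -3140)
r = -12120
1/(J + r) = 1/(-3140 - 12120) = 1/(-15260) = -1/15260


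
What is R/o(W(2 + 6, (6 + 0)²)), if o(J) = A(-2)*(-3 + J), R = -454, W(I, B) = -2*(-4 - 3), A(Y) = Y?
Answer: 227/11 ≈ 20.636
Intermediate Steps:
W(I, B) = 14 (W(I, B) = -2*(-7) = 14)
o(J) = 6 - 2*J (o(J) = -2*(-3 + J) = 6 - 2*J)
R/o(W(2 + 6, (6 + 0)²)) = -454/(6 - 2*14) = -454/(6 - 28) = -454/(-22) = -1/22*(-454) = 227/11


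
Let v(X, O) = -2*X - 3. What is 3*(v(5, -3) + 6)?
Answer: -21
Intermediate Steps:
v(X, O) = -3 - 2*X
3*(v(5, -3) + 6) = 3*((-3 - 2*5) + 6) = 3*((-3 - 10) + 6) = 3*(-13 + 6) = 3*(-7) = -21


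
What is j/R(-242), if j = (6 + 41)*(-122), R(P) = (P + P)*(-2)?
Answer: -2867/484 ≈ -5.9236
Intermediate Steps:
R(P) = -4*P (R(P) = (2*P)*(-2) = -4*P)
j = -5734 (j = 47*(-122) = -5734)
j/R(-242) = -5734/((-4*(-242))) = -5734/968 = -5734*1/968 = -2867/484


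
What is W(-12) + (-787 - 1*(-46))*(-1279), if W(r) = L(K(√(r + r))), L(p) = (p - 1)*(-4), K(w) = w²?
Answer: 947839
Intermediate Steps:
L(p) = 4 - 4*p (L(p) = (-1 + p)*(-4) = 4 - 4*p)
W(r) = 4 - 8*r
W(-12) + (-787 - 1*(-46))*(-1279) = (4 - 8*(-12)) + (-787 - 1*(-46))*(-1279) = (4 + 96) + (-787 + 46)*(-1279) = 100 - 741*(-1279) = 100 + 947739 = 947839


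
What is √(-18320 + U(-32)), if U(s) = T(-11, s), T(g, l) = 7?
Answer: I*√18313 ≈ 135.33*I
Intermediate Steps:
U(s) = 7
√(-18320 + U(-32)) = √(-18320 + 7) = √(-18313) = I*√18313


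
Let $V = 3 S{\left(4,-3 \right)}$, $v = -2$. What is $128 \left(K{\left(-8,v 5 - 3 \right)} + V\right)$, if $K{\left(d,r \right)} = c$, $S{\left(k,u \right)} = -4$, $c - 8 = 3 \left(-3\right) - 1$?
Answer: $-1792$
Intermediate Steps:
$c = -2$ ($c = 8 + \left(3 \left(-3\right) - 1\right) = 8 - 10 = -2$)
$K{\left(d,r \right)} = -2$
$V = -12$ ($V = 3 \left(-4\right) = -12$)
$128 \left(K{\left(-8,v 5 - 3 \right)} + V\right) = 128 \left(-2 - 12\right) = 128 \left(-14\right) = -1792$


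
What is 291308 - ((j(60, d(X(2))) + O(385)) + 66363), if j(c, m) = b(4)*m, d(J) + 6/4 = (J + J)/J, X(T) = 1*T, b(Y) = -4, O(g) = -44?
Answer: 224991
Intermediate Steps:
X(T) = T
d(J) = ½ (d(J) = -3/2 + (J + J)/J = -3/2 + (2*J)/J = -3/2 + 2 = ½)
j(c, m) = -4*m
291308 - ((j(60, d(X(2))) + O(385)) + 66363) = 291308 - ((-4*½ - 44) + 66363) = 291308 - ((-2 - 44) + 66363) = 291308 - (-46 + 66363) = 291308 - 1*66317 = 291308 - 66317 = 224991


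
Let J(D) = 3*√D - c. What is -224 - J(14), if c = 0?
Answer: -224 - 3*√14 ≈ -235.23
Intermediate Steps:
J(D) = 3*√D (J(D) = 3*√D - 1*0 = 3*√D + 0 = 3*√D)
-224 - J(14) = -224 - 3*√14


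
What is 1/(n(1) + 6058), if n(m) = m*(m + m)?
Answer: 1/6060 ≈ 0.00016502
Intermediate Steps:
n(m) = 2*m² (n(m) = m*(2*m) = 2*m²)
1/(n(1) + 6058) = 1/(2*1² + 6058) = 1/(2*1 + 6058) = 1/(2 + 6058) = 1/6060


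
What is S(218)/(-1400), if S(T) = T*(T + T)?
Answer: -11881/175 ≈ -67.891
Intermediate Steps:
S(T) = 2*T² (S(T) = T*(2*T) = 2*T²)
S(218)/(-1400) = (2*218²)/(-1400) = (2*47524)*(-1/1400) = 95048*(-1/1400) = -11881/175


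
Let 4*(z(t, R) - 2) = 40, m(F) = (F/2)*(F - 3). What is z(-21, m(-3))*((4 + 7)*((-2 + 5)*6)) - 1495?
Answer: 881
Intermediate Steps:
m(F) = F*(-3 + F)/2 (m(F) = (F*(1/2))*(-3 + F) = (F/2)*(-3 + F) = F*(-3 + F)/2)
z(t, R) = 12 (z(t, R) = 2 + (1/4)*40 = 2 + 10 = 12)
z(-21, m(-3))*((4 + 7)*((-2 + 5)*6)) - 1495 = 12*((4 + 7)*((-2 + 5)*6)) - 1495 = 12*(11*(3*6)) - 1495 = 12*(11*18) - 1495 = 12*198 - 1495 = 2376 - 1495 = 881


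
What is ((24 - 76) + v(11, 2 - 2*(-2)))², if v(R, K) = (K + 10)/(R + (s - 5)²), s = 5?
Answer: 309136/121 ≈ 2554.8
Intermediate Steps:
v(R, K) = (10 + K)/R (v(R, K) = (K + 10)/(R + (5 - 5)²) = (10 + K)/(R + 0²) = (10 + K)/(R + 0) = (10 + K)/R)
((24 - 76) + v(11, 2 - 2*(-2)))² = ((24 - 76) + (10 + (2 - 2*(-2)))/11)² = (-52 + (10 + (2 + 4))/11)² = (-52 + (10 + 6)/11)² = (-52 + (1/11)*16)² = (-52 + 16/11)² = (-556/11)² = 309136/121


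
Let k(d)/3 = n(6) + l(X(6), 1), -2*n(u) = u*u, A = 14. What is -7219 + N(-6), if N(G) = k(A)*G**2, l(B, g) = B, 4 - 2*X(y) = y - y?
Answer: -8947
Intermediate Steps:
n(u) = -u**2/2 (n(u) = -u*u/2 = -u**2/2)
X(y) = 2 (X(y) = 2 - (y - y)/2 = 2 - 1/2*0 = 2 + 0 = 2)
k(d) = -48 (k(d) = 3*(-1/2*6**2 + 2) = 3*(-1/2*36 + 2) = 3*(-18 + 2) = 3*(-16) = -48)
N(G) = -48*G**2
-7219 + N(-6) = -7219 - 48*(-6)**2 = -7219 - 48*36 = -7219 - 1728 = -8947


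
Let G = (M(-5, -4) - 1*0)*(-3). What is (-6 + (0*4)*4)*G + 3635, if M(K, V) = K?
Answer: 3545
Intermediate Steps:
G = 15 (G = (-5 - 1*0)*(-3) = (-5 + 0)*(-3) = -5*(-3) = 15)
(-6 + (0*4)*4)*G + 3635 = (-6 + (0*4)*4)*15 + 3635 = (-6 + 0*4)*15 + 3635 = (-6 + 0)*15 + 3635 = -6*15 + 3635 = -90 + 3635 = 3545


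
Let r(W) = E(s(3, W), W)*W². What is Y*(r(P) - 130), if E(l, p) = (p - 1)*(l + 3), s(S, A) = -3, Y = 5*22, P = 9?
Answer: -14300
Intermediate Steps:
Y = 110
E(l, p) = (-1 + p)*(3 + l)
r(W) = 0 (r(W) = (-3 - 1*(-3) + 3*W - 3*W)*W² = (-3 + 3 + 3*W - 3*W)*W² = 0*W² = 0)
Y*(r(P) - 130) = 110*(0 - 130) = 110*(-130) = -14300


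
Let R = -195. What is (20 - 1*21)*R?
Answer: 195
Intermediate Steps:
(20 - 1*21)*R = (20 - 1*21)*(-195) = (20 - 21)*(-195) = -1*(-195) = 195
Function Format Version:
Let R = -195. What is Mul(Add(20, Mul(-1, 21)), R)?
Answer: 195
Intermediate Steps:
Mul(Add(20, Mul(-1, 21)), R) = Mul(Add(20, Mul(-1, 21)), -195) = Mul(Add(20, -21), -195) = Mul(-1, -195) = 195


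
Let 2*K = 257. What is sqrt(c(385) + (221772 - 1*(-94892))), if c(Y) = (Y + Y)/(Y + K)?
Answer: 6*sqrt(9277674601)/1027 ≈ 562.73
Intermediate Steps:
K = 257/2 (K = (1/2)*257 = 257/2 ≈ 128.50)
c(Y) = 2*Y/(257/2 + Y) (c(Y) = (Y + Y)/(Y + 257/2) = (2*Y)/(257/2 + Y) = 2*Y/(257/2 + Y))
sqrt(c(385) + (221772 - 1*(-94892))) = sqrt(4*385/(257 + 2*385) + (221772 - 1*(-94892))) = sqrt(4*385/(257 + 770) + (221772 + 94892)) = sqrt(4*385/1027 + 316664) = sqrt(4*385*(1/1027) + 316664) = sqrt(1540/1027 + 316664) = sqrt(325215468/1027) = 6*sqrt(9277674601)/1027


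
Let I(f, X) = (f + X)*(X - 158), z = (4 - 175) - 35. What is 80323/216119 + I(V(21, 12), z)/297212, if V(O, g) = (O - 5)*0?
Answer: 10019606643/16058290057 ≈ 0.62395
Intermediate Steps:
V(O, g) = 0 (V(O, g) = (-5 + O)*0 = 0)
z = -206 (z = -171 - 35 = -206)
I(f, X) = (-158 + X)*(X + f) (I(f, X) = (X + f)*(-158 + X) = (-158 + X)*(X + f))
80323/216119 + I(V(21, 12), z)/297212 = 80323/216119 + ((-206)**2 - 158*(-206) - 158*0 - 206*0)/297212 = 80323*(1/216119) + (42436 + 32548 + 0 + 0)*(1/297212) = 80323/216119 + 74984*(1/297212) = 80323/216119 + 18746/74303 = 10019606643/16058290057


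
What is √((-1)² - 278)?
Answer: I*√277 ≈ 16.643*I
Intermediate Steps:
√((-1)² - 278) = √(1 - 278) = √(-277) = I*√277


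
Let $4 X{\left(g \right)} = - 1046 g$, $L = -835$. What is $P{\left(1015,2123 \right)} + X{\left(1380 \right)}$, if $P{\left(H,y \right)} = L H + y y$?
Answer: $3298734$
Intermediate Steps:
$X{\left(g \right)} = - \frac{523 g}{2}$ ($X{\left(g \right)} = \frac{\left(-1046\right) g}{4} = - \frac{523 g}{2}$)
$P{\left(H,y \right)} = y^{2} - 835 H$ ($P{\left(H,y \right)} = - 835 H + y y = - 835 H + y^{2} = y^{2} - 835 H$)
$P{\left(1015,2123 \right)} + X{\left(1380 \right)} = \left(2123^{2} - 847525\right) - 360870 = \left(4507129 - 847525\right) - 360870 = 3659604 - 360870 = 3298734$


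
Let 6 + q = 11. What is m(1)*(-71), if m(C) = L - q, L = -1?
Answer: 426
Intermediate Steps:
q = 5 (q = -6 + 11 = 5)
m(C) = -6 (m(C) = -1 - 1*5 = -1 - 5 = -6)
m(1)*(-71) = -6*(-71) = 426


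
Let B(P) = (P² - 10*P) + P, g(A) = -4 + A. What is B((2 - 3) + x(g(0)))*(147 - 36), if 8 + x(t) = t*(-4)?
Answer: -1554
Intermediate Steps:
x(t) = -8 - 4*t (x(t) = -8 + t*(-4) = -8 - 4*t)
B(P) = P² - 9*P
B((2 - 3) + x(g(0)))*(147 - 36) = (((2 - 3) + (-8 - 4*(-4 + 0)))*(-9 + ((2 - 3) + (-8 - 4*(-4 + 0)))))*(147 - 36) = ((-1 + (-8 - 4*(-4)))*(-9 + (-1 + (-8 - 4*(-4)))))*111 = ((-1 + (-8 + 16))*(-9 + (-1 + (-8 + 16))))*111 = ((-1 + 8)*(-9 + (-1 + 8)))*111 = (7*(-9 + 7))*111 = (7*(-2))*111 = -14*111 = -1554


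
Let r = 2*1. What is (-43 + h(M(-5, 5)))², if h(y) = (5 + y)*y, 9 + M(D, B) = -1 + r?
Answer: 361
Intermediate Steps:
r = 2
M(D, B) = -8 (M(D, B) = -9 + (-1 + 2) = -9 + 1 = -8)
h(y) = y*(5 + y)
(-43 + h(M(-5, 5)))² = (-43 - 8*(5 - 8))² = (-43 - 8*(-3))² = (-43 + 24)² = (-19)² = 361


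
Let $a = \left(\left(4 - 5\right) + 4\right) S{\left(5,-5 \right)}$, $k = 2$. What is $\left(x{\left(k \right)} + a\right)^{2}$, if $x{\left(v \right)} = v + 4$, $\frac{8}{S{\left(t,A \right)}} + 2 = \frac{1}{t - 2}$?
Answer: $\frac{1764}{25} \approx 70.56$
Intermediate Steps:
$S{\left(t,A \right)} = \frac{8}{-2 + \frac{1}{-2 + t}}$ ($S{\left(t,A \right)} = \frac{8}{-2 + \frac{1}{t - 2}} = \frac{8}{-2 + \frac{1}{-2 + t}}$)
$x{\left(v \right)} = 4 + v$
$a = - \frac{72}{5}$ ($a = \left(\left(4 - 5\right) + 4\right) \frac{8 \left(2 - 5\right)}{-5 + 2 \cdot 5} = \left(-1 + 4\right) \frac{8 \left(2 - 5\right)}{-5 + 10} = 3 \cdot 8 \cdot \frac{1}{5} \left(-3\right) = 3 \left(- \frac{24}{5}\right) = - \frac{72}{5} \approx -14.4$)
$\left(x{\left(k \right)} + a\right)^{2} = \left(\left(4 + 2\right) - \frac{72}{5}\right)^{2} = \left(6 - \frac{72}{5}\right)^{2} = \left(- \frac{42}{5}\right)^{2} = \frac{1764}{25}$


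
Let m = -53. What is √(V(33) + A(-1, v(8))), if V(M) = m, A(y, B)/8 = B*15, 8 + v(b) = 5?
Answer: I*√413 ≈ 20.322*I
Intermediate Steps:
v(b) = -3 (v(b) = -8 + 5 = -3)
A(y, B) = 120*B (A(y, B) = 8*(B*15) = 8*(15*B) = 120*B)
V(M) = -53
√(V(33) + A(-1, v(8))) = √(-53 + 120*(-3)) = √(-53 - 360) = √(-413) = I*√413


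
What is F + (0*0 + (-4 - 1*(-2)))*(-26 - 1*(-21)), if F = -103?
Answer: -93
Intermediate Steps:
F + (0*0 + (-4 - 1*(-2)))*(-26 - 1*(-21)) = -103 + (0*0 + (-4 - 1*(-2)))*(-26 - 1*(-21)) = -103 + (0 + (-4 + 2))*(-26 + 21) = -103 + (0 - 2)*(-5) = -103 - 2*(-5) = -103 + 10 = -93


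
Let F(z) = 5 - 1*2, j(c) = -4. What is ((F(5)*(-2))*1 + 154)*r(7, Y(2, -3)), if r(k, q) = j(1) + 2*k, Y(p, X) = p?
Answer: 1480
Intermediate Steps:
F(z) = 3 (F(z) = 5 - 2 = 3)
r(k, q) = -4 + 2*k
((F(5)*(-2))*1 + 154)*r(7, Y(2, -3)) = ((3*(-2))*1 + 154)*(-4 + 2*7) = (-6*1 + 154)*(-4 + 14) = (-6 + 154)*10 = 148*10 = 1480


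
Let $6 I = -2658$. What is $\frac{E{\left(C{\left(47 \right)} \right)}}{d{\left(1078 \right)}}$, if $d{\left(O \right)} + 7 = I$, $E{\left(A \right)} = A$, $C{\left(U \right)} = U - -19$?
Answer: $- \frac{11}{75} \approx -0.14667$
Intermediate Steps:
$C{\left(U \right)} = 19 + U$ ($C{\left(U \right)} = U + 19 = 19 + U$)
$I = -443$ ($I = \frac{1}{6} \left(-2658\right) = -443$)
$d{\left(O \right)} = -450$ ($d{\left(O \right)} = -7 - 443 = -450$)
$\frac{E{\left(C{\left(47 \right)} \right)}}{d{\left(1078 \right)}} = \frac{19 + 47}{-450} = 66 \left(- \frac{1}{450}\right) = - \frac{11}{75}$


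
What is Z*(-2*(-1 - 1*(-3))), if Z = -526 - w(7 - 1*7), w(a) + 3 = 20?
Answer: 2172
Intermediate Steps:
w(a) = 17 (w(a) = -3 + 20 = 17)
Z = -543 (Z = -526 - 1*17 = -526 - 17 = -543)
Z*(-2*(-1 - 1*(-3))) = -(-1086)*(-1 - 1*(-3)) = -(-1086)*(-1 + 3) = -(-1086)*2 = -543*(-4) = 2172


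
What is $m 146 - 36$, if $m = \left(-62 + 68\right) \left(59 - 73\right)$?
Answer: $-12300$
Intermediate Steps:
$m = -84$ ($m = 6 \left(-14\right) = -84$)
$m 146 - 36 = \left(-84\right) 146 - 36 = -12264 - 36 = -12300$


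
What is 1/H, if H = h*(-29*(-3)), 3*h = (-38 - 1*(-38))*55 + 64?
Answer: 1/1856 ≈ 0.00053879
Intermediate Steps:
h = 64/3 (h = ((-38 - 1*(-38))*55 + 64)/3 = ((-38 + 38)*55 + 64)/3 = (0*55 + 64)/3 = (0 + 64)/3 = (⅓)*64 = 64/3 ≈ 21.333)
H = 1856 (H = 64*(-29*(-3))/3 = (64/3)*87 = 1856)
1/H = 1/1856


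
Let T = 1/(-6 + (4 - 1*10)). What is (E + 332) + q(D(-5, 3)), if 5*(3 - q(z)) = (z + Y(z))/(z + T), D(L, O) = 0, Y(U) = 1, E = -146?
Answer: 957/5 ≈ 191.40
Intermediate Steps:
T = -1/12 (T = 1/(-6 + (4 - 10)) = 1/(-6 - 6) = 1/(-12) = -1/12 ≈ -0.083333)
q(z) = 3 - (1 + z)/(5*(-1/12 + z)) (q(z) = 3 - (z + 1)/(5*(z - 1/12)) = 3 - (1 + z)/(5*(-1/12 + z)))
(E + 332) + q(D(-5, 3)) = (-146 + 332) + 3*(-9 + 56*0)/(5*(-1 + 12*0)) = 186 + 3*(-9 + 0)/(5*(-1 + 0)) = 186 + (⅗)*(-9)/(-1) = 186 + (⅗)*(-1)*(-9) = 186 + 27/5 = 957/5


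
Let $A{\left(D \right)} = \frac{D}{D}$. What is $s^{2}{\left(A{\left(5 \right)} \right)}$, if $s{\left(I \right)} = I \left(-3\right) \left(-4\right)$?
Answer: $144$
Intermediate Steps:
$A{\left(D \right)} = 1$
$s{\left(I \right)} = 12 I$ ($s{\left(I \right)} = - 3 I \left(-4\right) = 12 I$)
$s^{2}{\left(A{\left(5 \right)} \right)} = \left(12 \cdot 1\right)^{2} = 12^{2} = 144$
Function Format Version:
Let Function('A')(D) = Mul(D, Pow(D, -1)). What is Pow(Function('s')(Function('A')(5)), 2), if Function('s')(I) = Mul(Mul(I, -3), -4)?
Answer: 144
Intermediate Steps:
Function('A')(D) = 1
Function('s')(I) = Mul(12, I) (Function('s')(I) = Mul(Mul(-3, I), -4) = Mul(12, I))
Pow(Function('s')(Function('A')(5)), 2) = Pow(Mul(12, 1), 2) = Pow(12, 2) = 144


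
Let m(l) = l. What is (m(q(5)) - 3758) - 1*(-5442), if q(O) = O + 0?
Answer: 1689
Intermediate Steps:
q(O) = O
(m(q(5)) - 3758) - 1*(-5442) = (5 - 3758) - 1*(-5442) = -3753 + 5442 = 1689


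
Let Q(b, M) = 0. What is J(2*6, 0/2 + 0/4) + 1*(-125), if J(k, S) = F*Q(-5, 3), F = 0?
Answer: -125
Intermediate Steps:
J(k, S) = 0 (J(k, S) = 0*0 = 0)
J(2*6, 0/2 + 0/4) + 1*(-125) = 0 + 1*(-125) = 0 - 125 = -125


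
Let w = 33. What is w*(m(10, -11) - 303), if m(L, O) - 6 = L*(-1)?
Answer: -10131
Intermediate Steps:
m(L, O) = 6 - L (m(L, O) = 6 + L*(-1) = 6 - L)
w*(m(10, -11) - 303) = 33*((6 - 1*10) - 303) = 33*((6 - 10) - 303) = 33*(-4 - 303) = 33*(-307) = -10131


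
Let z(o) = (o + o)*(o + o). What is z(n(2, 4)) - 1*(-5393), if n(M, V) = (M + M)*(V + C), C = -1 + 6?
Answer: 10577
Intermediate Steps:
C = 5
n(M, V) = 2*M*(5 + V) (n(M, V) = (M + M)*(V + 5) = (2*M)*(5 + V) = 2*M*(5 + V))
z(o) = 4*o² (z(o) = (2*o)*(2*o) = 4*o²)
z(n(2, 4)) - 1*(-5393) = 4*(2*2*(5 + 4))² - 1*(-5393) = 4*(2*2*9)² + 5393 = 4*36² + 5393 = 4*1296 + 5393 = 5184 + 5393 = 10577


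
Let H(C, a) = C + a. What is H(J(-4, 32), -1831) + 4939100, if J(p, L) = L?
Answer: 4937301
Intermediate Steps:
H(J(-4, 32), -1831) + 4939100 = (32 - 1831) + 4939100 = -1799 + 4939100 = 4937301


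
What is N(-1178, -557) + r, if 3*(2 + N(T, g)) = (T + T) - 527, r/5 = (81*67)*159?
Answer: 4313502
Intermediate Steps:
r = 4314465 (r = 5*((81*67)*159) = 5*(5427*159) = 5*862893 = 4314465)
N(T, g) = -533/3 + 2*T/3 (N(T, g) = -2 + ((T + T) - 527)/3 = -2 + (2*T - 527)/3 = -2 + (-527 + 2*T)/3 = -2 + (-527/3 + 2*T/3) = -533/3 + 2*T/3)
N(-1178, -557) + r = (-533/3 + (⅔)*(-1178)) + 4314465 = (-533/3 - 2356/3) + 4314465 = -963 + 4314465 = 4313502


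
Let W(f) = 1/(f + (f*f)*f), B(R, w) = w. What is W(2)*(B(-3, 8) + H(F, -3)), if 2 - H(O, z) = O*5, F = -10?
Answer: 6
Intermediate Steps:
W(f) = 1/(f + f**3) (W(f) = 1/(f + f**2*f) = 1/(f + f**3))
H(O, z) = 2 - 5*O (H(O, z) = 2 - O*5 = 2 - 5*O)
W(2)*(B(-3, 8) + H(F, -3)) = (8 + (2 - 5*(-10)))/(2 + 2**3) = (8 + (2 + 50))/(2 + 8) = (8 + 52)/10 = (1/10)*60 = 6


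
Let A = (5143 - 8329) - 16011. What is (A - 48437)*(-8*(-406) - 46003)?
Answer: 2891691670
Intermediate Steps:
A = -19197 (A = -3186 - 16011 = -19197)
(A - 48437)*(-8*(-406) - 46003) = (-19197 - 48437)*(-8*(-406) - 46003) = -67634*(3248 - 46003) = -67634*(-42755) = 2891691670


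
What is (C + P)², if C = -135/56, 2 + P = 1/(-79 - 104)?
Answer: 2048196049/105021504 ≈ 19.503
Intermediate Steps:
P = -367/183 (P = -2 + 1/(-79 - 104) = -2 + 1/(-183) = -2 - 1/183 = -367/183 ≈ -2.0055)
C = -135/56 (C = -135*1/56 = -135/56 ≈ -2.4107)
(C + P)² = (-135/56 - 367/183)² = (-45257/10248)² = 2048196049/105021504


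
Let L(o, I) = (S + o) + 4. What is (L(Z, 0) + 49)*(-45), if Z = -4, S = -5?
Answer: -1980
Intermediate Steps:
L(o, I) = -1 + o (L(o, I) = (-5 + o) + 4 = -1 + o)
(L(Z, 0) + 49)*(-45) = ((-1 - 4) + 49)*(-45) = (-5 + 49)*(-45) = 44*(-45) = -1980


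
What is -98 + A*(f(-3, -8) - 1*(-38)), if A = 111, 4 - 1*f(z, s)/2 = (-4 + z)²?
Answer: -5870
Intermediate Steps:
f(z, s) = 8 - 2*(-4 + z)²
-98 + A*(f(-3, -8) - 1*(-38)) = -98 + 111*((8 - 2*(-4 - 3)²) - 1*(-38)) = -98 + 111*((8 - 2*(-7)²) + 38) = -98 + 111*((8 - 2*49) + 38) = -98 + 111*((8 - 98) + 38) = -98 + 111*(-90 + 38) = -98 + 111*(-52) = -98 - 5772 = -5870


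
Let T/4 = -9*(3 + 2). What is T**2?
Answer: 32400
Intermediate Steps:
T = -180 (T = 4*(-9*(3 + 2)) = 4*(-9*5) = 4*(-45) = -180)
T**2 = (-180)**2 = 32400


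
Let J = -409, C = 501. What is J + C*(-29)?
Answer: -14938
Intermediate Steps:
J + C*(-29) = -409 + 501*(-29) = -409 - 14529 = -14938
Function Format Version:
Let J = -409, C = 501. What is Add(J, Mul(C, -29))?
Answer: -14938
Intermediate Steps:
Add(J, Mul(C, -29)) = Add(-409, Mul(501, -29)) = Add(-409, -14529) = -14938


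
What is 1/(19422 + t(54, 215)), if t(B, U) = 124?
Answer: 1/19546 ≈ 5.1161e-5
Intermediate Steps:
1/(19422 + t(54, 215)) = 1/(19422 + 124) = 1/19546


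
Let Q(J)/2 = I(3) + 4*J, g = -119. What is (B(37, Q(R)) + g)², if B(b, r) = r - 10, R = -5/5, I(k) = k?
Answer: 17161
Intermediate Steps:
R = -1 (R = -5*⅕ = -1)
Q(J) = 6 + 8*J (Q(J) = 2*(3 + 4*J) = 6 + 8*J)
B(b, r) = -10 + r
(B(37, Q(R)) + g)² = ((-10 + (6 + 8*(-1))) - 119)² = ((-10 + (6 - 8)) - 119)² = ((-10 - 2) - 119)² = (-12 - 119)² = (-131)² = 17161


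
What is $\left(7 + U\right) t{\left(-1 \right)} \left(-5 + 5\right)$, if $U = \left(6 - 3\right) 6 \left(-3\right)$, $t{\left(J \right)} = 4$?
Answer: $0$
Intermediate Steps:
$U = -54$ ($U = 3 \cdot 6 \left(-3\right) = 18 \left(-3\right) = -54$)
$\left(7 + U\right) t{\left(-1 \right)} \left(-5 + 5\right) = \left(7 - 54\right) 4 \left(-5 + 5\right) = - 47 \cdot 4 \cdot 0 = \left(-47\right) 0 = 0$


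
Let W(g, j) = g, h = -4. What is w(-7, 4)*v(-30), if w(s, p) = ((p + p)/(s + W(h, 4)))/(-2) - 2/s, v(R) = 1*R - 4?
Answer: -1700/77 ≈ -22.078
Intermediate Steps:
v(R) = -4 + R (v(R) = R - 4 = -4 + R)
w(s, p) = -2/s - p/(-4 + s) (w(s, p) = ((p + p)/(s - 4))/(-2) - 2/s = ((2*p)/(-4 + s))*(-1/2) - 2/s = (2*p/(-4 + s))*(-1/2) - 2/s = -p/(-4 + s) - 2/s = -2/s - p/(-4 + s))
w(-7, 4)*v(-30) = ((8 - 2*(-7) - 1*4*(-7))/((-7)*(-4 - 7)))*(-4 - 30) = -1/7*(8 + 14 + 28)/(-11)*(-34) = -1/7*(-1/11)*50*(-34) = (50/77)*(-34) = -1700/77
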